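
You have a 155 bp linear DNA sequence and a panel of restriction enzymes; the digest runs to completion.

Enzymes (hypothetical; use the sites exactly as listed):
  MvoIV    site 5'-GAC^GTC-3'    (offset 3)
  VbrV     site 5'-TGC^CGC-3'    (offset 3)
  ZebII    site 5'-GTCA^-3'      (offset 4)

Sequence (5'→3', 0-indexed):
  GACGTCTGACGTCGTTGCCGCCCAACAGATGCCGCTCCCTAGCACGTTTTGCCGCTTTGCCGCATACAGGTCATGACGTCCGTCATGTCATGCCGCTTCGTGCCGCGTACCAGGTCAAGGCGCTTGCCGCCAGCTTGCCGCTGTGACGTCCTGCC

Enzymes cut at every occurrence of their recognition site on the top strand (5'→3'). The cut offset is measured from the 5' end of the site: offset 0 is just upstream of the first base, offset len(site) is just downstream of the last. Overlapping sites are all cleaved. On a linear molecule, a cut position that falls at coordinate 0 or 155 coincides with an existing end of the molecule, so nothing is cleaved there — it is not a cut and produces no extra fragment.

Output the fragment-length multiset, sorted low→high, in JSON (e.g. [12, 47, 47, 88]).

[3,3,4,5,7,8,8,8,8,9,10,10,11,13,14,14,20]

Per-enzyme occurrences:
  MvoIV (GACGTC, off=3): starts [0, 7, 74, 144] → cuts [3, 10, 77, 147]
  VbrV (TGCCGC, off=3): starts [15, 29, 49, 57, 90, 100, 124, 135] → cuts [18, 32, 52, 60, 93, 103, 127, 138]
  ZebII (GTCA, off=4): starts [69, 81, 86, 113] → cuts [73, 85, 90, 117]

Pooled cuts: [3, 10, 18, 32, 52, 60, 73, 77, 85, 90, 93, 103, 117, 127, 138, 147]

Fragments:
  [0,3): 3 bp
  [3,10): 7 bp
  [10,18): 8 bp
  [18,32): 14 bp
  [32,52): 20 bp
  [52,60): 8 bp
  [60,73): 13 bp
  [73,77): 4 bp
  [77,85): 8 bp
  [85,90): 5 bp
  [90,93): 3 bp
  [93,103): 10 bp
  [103,117): 14 bp
  [117,127): 10 bp
  [127,138): 11 bp
  [138,147): 9 bp
  [147,155): 8 bp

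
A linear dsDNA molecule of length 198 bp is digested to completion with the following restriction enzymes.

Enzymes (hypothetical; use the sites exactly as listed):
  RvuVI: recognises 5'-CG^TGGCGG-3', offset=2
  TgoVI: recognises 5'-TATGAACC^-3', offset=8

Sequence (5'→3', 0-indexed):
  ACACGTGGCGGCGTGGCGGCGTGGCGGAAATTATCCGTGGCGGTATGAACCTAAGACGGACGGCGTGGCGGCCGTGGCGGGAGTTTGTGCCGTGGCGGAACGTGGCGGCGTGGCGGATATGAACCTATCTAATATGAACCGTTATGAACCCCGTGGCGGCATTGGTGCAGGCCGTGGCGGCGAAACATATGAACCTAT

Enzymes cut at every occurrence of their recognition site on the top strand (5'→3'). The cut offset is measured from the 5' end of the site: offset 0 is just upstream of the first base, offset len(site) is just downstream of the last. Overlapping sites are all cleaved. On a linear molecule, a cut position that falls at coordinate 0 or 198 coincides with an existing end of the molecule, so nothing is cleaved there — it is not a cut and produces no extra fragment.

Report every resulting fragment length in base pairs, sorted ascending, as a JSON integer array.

[3,3,5,8,8,8,9,10,10,14,14,15,15,16,18,21,21]

Per-enzyme occurrences:
  RvuVI CGTGGCGG/2: at [3, 11, 19, 35, 63, 72, 90, 100, 108, 151, 172] ⇒ [5, 13, 21, 37, 65, 74, 92, 102, 110, 153, 174]
  TgoVI TATGAACC/8: at [43, 117, 132, 142, 187] ⇒ [51, 125, 140, 150, 195]

All cut coordinates (distinct, sorted): [5, 13, 21, 37, 51, 65, 74, 92, 102, 110, 125, 140, 150, 153, 174, 195]

Fragments:
  [0,5): 5 bp
  [5,13): 8 bp
  [13,21): 8 bp
  [21,37): 16 bp
  [37,51): 14 bp
  [51,65): 14 bp
  [65,74): 9 bp
  [74,92): 18 bp
  [92,102): 10 bp
  [102,110): 8 bp
  [110,125): 15 bp
  [125,140): 15 bp
  [140,150): 10 bp
  [150,153): 3 bp
  [153,174): 21 bp
  [174,195): 21 bp
  [195,198): 3 bp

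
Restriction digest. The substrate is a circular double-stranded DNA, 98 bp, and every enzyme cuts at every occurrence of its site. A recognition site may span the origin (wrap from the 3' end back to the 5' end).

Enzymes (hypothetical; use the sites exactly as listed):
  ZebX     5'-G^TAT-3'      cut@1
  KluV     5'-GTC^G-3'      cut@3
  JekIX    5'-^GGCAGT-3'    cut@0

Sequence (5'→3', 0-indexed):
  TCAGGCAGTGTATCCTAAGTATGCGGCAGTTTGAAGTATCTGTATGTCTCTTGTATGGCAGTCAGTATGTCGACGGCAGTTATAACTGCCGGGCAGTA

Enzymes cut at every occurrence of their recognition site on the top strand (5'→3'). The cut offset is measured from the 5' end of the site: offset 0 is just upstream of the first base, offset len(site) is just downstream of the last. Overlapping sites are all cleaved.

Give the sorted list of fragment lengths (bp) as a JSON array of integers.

Scan for sites:
  ZebX GTAT/1: at [9, 18, 35, 41, 52, 64, 95] ⇒ [10, 19, 36, 42, 53, 65, 96]
  KluV GTCG/3: at [68] ⇒ [71]
  JekIX GGCAGT/0: at [3, 24, 56, 74, 91] ⇒ [3, 24, 56, 74, 91]

Pooled cuts: [3, 10, 19, 24, 36, 42, 53, 56, 65, 71, 74, 91, 96]

Fragment lengths:
  3→10: 7 bp
  10→19: 9 bp
  19→24: 5 bp
  24→36: 12 bp
  36→42: 6 bp
  42→53: 11 bp
  53→56: 3 bp
  56→65: 9 bp
  65→71: 6 bp
  71→74: 3 bp
  74→91: 17 bp
  91→96: 5 bp
  96→3 (wrap): 98-96+3 = 5 bp

[3,3,5,5,5,6,6,7,9,9,11,12,17]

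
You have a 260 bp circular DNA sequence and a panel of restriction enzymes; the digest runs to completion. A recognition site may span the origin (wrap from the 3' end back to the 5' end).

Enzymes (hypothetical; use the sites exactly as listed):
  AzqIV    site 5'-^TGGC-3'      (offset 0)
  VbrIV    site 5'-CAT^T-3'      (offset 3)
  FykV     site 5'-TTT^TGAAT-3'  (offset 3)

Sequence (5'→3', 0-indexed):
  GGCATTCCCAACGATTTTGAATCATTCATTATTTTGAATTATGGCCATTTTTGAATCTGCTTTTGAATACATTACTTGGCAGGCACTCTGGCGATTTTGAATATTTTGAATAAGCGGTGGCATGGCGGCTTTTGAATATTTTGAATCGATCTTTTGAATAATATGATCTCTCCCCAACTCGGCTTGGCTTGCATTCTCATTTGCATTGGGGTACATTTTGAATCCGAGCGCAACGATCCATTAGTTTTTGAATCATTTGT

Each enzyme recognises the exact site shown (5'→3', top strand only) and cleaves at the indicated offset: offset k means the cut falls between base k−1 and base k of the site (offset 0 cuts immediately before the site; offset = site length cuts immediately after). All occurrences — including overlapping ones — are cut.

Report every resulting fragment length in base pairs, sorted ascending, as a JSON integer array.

Scan for sites:
  AzqIV (TGGC, off=0): starts [41, 76, 88, 117, 122, 184, 259] → cuts [41, 76, 88, 117, 122, 184, 259]
  VbrIV (CATT, off=3): starts [2, 22, 26, 45, 69, 191, 197, 203, 213, 238, 253] → cuts [5, 25, 29, 48, 72, 194, 200, 206, 216, 241, 256]
  FykV (TTTTGAAT, off=3): starts [14, 31, 48, 60, 94, 103, 129, 138, 151, 215, 245] → cuts [17, 34, 51, 63, 97, 106, 132, 141, 154, 218, 248]

Pooled cuts: [5, 17, 25, 29, 34, 41, 48, 51, 63, 72, 76, 88, 97, 106, 117, 122, 132, 141, 154, 184, 194, 200, 206, 216, 218, 241, 248, 256, 259]

Fragments:
  5→17: 12 bp
  17→25: 8 bp
  25→29: 4 bp
  29→34: 5 bp
  34→41: 7 bp
  41→48: 7 bp
  48→51: 3 bp
  51→63: 12 bp
  63→72: 9 bp
  72→76: 4 bp
  76→88: 12 bp
  88→97: 9 bp
  97→106: 9 bp
  106→117: 11 bp
  117→122: 5 bp
  122→132: 10 bp
  132→141: 9 bp
  141→154: 13 bp
  154→184: 30 bp
  184→194: 10 bp
  194→200: 6 bp
  200→206: 6 bp
  206→216: 10 bp
  216→218: 2 bp
  218→241: 23 bp
  241→248: 7 bp
  248→256: 8 bp
  256→259: 3 bp
  259→5 (wrap): 260-259+5 = 6 bp

[2,3,3,4,4,5,5,6,6,6,7,7,7,8,8,9,9,9,9,10,10,10,11,12,12,12,13,23,30]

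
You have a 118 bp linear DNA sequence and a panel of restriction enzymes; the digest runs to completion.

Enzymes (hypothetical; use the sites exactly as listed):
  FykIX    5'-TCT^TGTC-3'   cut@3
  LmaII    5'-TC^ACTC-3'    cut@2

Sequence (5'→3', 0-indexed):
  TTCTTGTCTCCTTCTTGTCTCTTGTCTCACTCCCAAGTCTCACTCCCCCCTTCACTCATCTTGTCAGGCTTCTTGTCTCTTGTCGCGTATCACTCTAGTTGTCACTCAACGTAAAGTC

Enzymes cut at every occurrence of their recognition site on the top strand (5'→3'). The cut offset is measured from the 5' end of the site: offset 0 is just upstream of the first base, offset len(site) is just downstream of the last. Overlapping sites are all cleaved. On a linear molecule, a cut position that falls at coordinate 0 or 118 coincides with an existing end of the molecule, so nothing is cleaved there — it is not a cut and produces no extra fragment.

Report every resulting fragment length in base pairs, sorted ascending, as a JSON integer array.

Scan for sites:
  FykIX (TCTTGTC, off=3): starts [1, 12, 19, 58, 70, 77] → cuts [4, 15, 22, 61, 73, 80]
  LmaII (TCACTC, off=2): starts [26, 39, 51, 89, 101] → cuts [28, 41, 53, 91, 103]

Pooled cuts: [4, 15, 22, 28, 41, 53, 61, 73, 80, 91, 103]

Fragments:
  [0,4): 4 bp
  [4,15): 11 bp
  [15,22): 7 bp
  [22,28): 6 bp
  [28,41): 13 bp
  [41,53): 12 bp
  [53,61): 8 bp
  [61,73): 12 bp
  [73,80): 7 bp
  [80,91): 11 bp
  [91,103): 12 bp
  [103,118): 15 bp

[4,6,7,7,8,11,11,12,12,12,13,15]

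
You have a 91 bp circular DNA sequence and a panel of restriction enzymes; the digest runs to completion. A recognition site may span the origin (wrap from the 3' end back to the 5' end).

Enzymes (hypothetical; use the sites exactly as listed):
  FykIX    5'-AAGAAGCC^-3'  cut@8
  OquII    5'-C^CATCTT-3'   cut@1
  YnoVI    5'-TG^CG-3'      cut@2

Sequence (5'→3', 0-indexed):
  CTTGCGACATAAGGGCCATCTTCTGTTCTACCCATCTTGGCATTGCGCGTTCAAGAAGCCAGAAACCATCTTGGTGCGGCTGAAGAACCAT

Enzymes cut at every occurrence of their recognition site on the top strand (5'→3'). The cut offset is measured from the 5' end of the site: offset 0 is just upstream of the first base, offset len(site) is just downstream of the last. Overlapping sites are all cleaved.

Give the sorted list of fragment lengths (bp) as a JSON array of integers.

[6,7,10,12,12,13,15,16]

Per-enzyme occurrences:
  FykIX AAGAAGCC/8: at [52] ⇒ [60]
  OquII CCATCTT/1: at [15, 31, 65, 87] ⇒ [16, 32, 66, 88]
  YnoVI TGCG/2: at [2, 43, 74] ⇒ [4, 45, 76]

Pooled cuts: [4, 16, 32, 45, 60, 66, 76, 88]

Fragment lengths:
  4→16: 12 bp
  16→32: 16 bp
  32→45: 13 bp
  45→60: 15 bp
  60→66: 6 bp
  66→76: 10 bp
  76→88: 12 bp
  88→4 (wrap): 91-88+4 = 7 bp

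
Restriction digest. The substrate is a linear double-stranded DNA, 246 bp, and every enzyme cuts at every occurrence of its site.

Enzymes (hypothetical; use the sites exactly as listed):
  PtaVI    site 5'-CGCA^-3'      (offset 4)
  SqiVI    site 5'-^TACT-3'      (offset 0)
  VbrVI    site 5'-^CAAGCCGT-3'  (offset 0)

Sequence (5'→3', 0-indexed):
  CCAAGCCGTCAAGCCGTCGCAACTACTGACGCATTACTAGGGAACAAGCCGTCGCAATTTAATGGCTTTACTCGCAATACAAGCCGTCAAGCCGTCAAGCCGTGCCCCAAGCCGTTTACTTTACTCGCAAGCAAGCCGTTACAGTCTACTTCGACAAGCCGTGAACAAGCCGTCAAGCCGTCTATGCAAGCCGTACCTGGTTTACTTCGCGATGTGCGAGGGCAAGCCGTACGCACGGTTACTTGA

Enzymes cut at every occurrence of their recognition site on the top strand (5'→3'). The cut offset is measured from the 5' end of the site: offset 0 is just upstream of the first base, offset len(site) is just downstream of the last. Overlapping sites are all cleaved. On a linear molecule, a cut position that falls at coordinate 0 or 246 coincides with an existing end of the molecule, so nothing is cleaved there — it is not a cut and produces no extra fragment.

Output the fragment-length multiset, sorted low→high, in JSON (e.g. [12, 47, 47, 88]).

Scan for sites:
  PtaVI (CGCA, off=4): starts [17, 29, 52, 72, 125, 231] → cuts [21, 33, 56, 76, 129, 235]
  SqiVI (TACT, off=0): starts [23, 34, 68, 116, 121, 146, 202, 239] → cuts [23, 34, 68, 116, 121, 146, 202, 239]
  VbrVI (CAAGCCGT, off=0): starts [1, 9, 44, 79, 87, 95, 107, 131, 154, 165, 173, 186, 222] → cuts [1, 9, 44, 79, 87, 95, 107, 131, 154, 165, 173, 186, 222]

Pooled cuts: [1, 9, 21, 23, 33, 34, 44, 56, 68, 76, 79, 87, 95, 107, 116, 121, 129, 131, 146, 154, 165, 173, 186, 202, 222, 235, 239]

Fragments:
  [0,1): 1 bp
  [1,9): 8 bp
  [9,21): 12 bp
  [21,23): 2 bp
  [23,33): 10 bp
  [33,34): 1 bp
  [34,44): 10 bp
  [44,56): 12 bp
  [56,68): 12 bp
  [68,76): 8 bp
  [76,79): 3 bp
  [79,87): 8 bp
  [87,95): 8 bp
  [95,107): 12 bp
  [107,116): 9 bp
  [116,121): 5 bp
  [121,129): 8 bp
  [129,131): 2 bp
  [131,146): 15 bp
  [146,154): 8 bp
  [154,165): 11 bp
  [165,173): 8 bp
  [173,186): 13 bp
  [186,202): 16 bp
  [202,222): 20 bp
  [222,235): 13 bp
  [235,239): 4 bp
  [239,246): 7 bp

[1,1,2,2,3,4,5,7,8,8,8,8,8,8,8,9,10,10,11,12,12,12,12,13,13,15,16,20]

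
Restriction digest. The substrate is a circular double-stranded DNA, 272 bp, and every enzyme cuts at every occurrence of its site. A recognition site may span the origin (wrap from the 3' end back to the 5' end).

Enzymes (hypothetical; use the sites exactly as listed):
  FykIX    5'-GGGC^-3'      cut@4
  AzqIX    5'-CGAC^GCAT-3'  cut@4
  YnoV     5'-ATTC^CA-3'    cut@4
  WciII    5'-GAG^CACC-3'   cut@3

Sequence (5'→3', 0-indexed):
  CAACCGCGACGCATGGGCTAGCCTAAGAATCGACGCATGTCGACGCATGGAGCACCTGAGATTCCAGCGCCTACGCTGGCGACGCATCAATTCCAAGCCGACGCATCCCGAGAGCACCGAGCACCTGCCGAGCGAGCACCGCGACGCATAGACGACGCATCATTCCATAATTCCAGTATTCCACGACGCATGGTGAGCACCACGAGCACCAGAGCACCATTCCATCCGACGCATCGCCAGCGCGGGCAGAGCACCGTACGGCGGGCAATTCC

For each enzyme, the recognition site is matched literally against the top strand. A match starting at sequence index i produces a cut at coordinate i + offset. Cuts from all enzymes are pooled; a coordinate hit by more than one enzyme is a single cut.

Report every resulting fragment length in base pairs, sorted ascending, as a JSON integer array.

[4,6,7,8,8,8,8,8,8,8,9,9,9,9,10,10,10,11,12,12,15,15,16,16,17,19]

Scan for sites:
  FykIX (GGGC, off=4): starts [14, 243, 262] → cuts [18, 247, 266]
  AzqIX (CGACGCAT, off=4): starts [6, 30, 40, 79, 98, 141, 152, 183, 226] → cuts [10, 34, 44, 83, 102, 145, 156, 187, 230]
  YnoV (ATTCCA, off=4): starts [60, 89, 161, 169, 177, 218] → cuts [64, 93, 165, 173, 181, 222]
  WciII (GAGCACC, off=3): starts [49, 111, 118, 133, 194, 203, 211, 248] → cuts [52, 114, 121, 136, 197, 206, 214, 251]

Pooled cuts: [10, 18, 34, 44, 52, 64, 83, 93, 102, 114, 121, 136, 145, 156, 165, 173, 181, 187, 197, 206, 214, 222, 230, 247, 251, 266]

Fragment lengths:
  10→18: 8 bp
  18→34: 16 bp
  34→44: 10 bp
  44→52: 8 bp
  52→64: 12 bp
  64→83: 19 bp
  83→93: 10 bp
  93→102: 9 bp
  102→114: 12 bp
  114→121: 7 bp
  121→136: 15 bp
  136→145: 9 bp
  145→156: 11 bp
  156→165: 9 bp
  165→173: 8 bp
  173→181: 8 bp
  181→187: 6 bp
  187→197: 10 bp
  197→206: 9 bp
  206→214: 8 bp
  214→222: 8 bp
  222→230: 8 bp
  230→247: 17 bp
  247→251: 4 bp
  251→266: 15 bp
  266→10 (wrap): 272-266+10 = 16 bp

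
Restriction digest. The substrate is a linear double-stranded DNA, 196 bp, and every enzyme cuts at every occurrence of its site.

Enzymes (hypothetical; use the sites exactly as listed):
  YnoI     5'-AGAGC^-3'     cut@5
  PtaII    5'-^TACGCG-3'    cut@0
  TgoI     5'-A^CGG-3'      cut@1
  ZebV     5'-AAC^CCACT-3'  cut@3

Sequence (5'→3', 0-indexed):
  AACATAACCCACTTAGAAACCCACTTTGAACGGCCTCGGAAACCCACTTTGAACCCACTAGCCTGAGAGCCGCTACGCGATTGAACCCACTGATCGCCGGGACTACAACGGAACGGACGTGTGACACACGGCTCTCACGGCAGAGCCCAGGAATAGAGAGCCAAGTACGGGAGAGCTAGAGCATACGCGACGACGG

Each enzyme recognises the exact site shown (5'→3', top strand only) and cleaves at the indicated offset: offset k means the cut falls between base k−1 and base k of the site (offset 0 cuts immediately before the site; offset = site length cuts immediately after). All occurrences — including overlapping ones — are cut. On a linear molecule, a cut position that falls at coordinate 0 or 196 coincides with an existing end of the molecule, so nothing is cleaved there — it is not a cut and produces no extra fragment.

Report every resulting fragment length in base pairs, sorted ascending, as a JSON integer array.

Site scan:
  YnoI (AGAGC, off=5): starts [65, 141, 156, 171, 177] → cuts [70, 146, 161, 176, 182]
  PtaII (TACGCG, off=0): starts [73, 183] → cuts [73, 183]
  TgoI (ACGG, off=1): starts [29, 107, 112, 127, 136, 166, 192] → cuts [30, 108, 113, 128, 137, 167, 193]
  ZebV (AACCCACT, off=3): starts [5, 17, 40, 51, 83] → cuts [8, 20, 43, 54, 86]

Pooled cuts: [8, 20, 30, 43, 54, 70, 73, 86, 108, 113, 128, 137, 146, 161, 167, 176, 182, 183, 193]

Fragment lengths:
  [0,8): 8 bp
  [8,20): 12 bp
  [20,30): 10 bp
  [30,43): 13 bp
  [43,54): 11 bp
  [54,70): 16 bp
  [70,73): 3 bp
  [73,86): 13 bp
  [86,108): 22 bp
  [108,113): 5 bp
  [113,128): 15 bp
  [128,137): 9 bp
  [137,146): 9 bp
  [146,161): 15 bp
  [161,167): 6 bp
  [167,176): 9 bp
  [176,182): 6 bp
  [182,183): 1 bp
  [183,193): 10 bp
  [193,196): 3 bp

[1,3,3,5,6,6,8,9,9,9,10,10,11,12,13,13,15,15,16,22]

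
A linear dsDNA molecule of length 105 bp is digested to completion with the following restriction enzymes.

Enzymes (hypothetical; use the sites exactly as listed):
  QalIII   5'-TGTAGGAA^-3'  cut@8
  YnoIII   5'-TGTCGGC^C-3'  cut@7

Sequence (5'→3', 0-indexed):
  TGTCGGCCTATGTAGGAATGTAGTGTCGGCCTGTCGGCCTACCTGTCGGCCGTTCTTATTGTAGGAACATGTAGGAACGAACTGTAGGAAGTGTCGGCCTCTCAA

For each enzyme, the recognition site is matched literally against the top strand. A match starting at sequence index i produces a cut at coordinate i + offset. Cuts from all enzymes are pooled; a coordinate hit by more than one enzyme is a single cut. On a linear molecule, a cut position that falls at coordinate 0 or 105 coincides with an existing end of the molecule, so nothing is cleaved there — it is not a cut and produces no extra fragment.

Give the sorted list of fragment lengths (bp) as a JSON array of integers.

[7,7,8,8,10,11,12,12,13,17]

Site scan:
  QalIII TGTAGGAA/8: at [10, 59, 69, 82] ⇒ [18, 67, 77, 90]
  YnoIII TGTCGGCC/7: at [0, 23, 31, 43, 91] ⇒ [7, 30, 38, 50, 98]

All cut coordinates (distinct, sorted): [7, 18, 30, 38, 50, 67, 77, 90, 98]

Fragment lengths:
  [0,7): 7 bp
  [7,18): 11 bp
  [18,30): 12 bp
  [30,38): 8 bp
  [38,50): 12 bp
  [50,67): 17 bp
  [67,77): 10 bp
  [77,90): 13 bp
  [90,98): 8 bp
  [98,105): 7 bp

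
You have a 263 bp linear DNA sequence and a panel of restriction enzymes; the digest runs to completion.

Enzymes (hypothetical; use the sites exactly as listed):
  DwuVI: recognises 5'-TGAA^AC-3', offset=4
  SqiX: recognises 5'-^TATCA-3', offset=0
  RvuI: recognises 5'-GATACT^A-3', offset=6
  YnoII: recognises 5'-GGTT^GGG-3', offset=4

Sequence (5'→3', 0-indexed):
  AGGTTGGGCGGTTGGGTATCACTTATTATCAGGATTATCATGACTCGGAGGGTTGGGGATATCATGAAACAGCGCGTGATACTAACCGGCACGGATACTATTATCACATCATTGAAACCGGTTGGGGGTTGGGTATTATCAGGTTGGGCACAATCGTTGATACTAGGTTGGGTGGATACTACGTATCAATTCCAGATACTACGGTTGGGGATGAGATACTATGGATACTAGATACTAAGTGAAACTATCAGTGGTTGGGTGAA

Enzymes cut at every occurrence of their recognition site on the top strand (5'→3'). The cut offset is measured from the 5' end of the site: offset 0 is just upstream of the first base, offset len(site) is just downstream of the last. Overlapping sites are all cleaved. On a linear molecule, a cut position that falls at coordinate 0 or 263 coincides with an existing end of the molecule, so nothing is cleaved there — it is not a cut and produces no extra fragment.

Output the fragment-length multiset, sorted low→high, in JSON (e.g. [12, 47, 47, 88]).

[2,2,3,3,5,5,5,6,6,7,7,7,7,7,8,9,9,9,9,10,11,11,14,15,15,16,17,19,19]

Scan for sites:
  DwuVI (TGAAAC, off=4): starts [64, 112, 239] → cuts [68, 116, 243]
  SqiX (TATCA, off=0): starts [16, 26, 35, 59, 101, 136, 183, 245] → cuts [16, 26, 35, 59, 101, 136, 183, 245]
  RvuI (GATACTA, off=6): starts [77, 93, 158, 174, 194, 214, 223, 230] → cuts [83, 99, 164, 180, 200, 220, 229, 236]
  YnoII (GGTTGGG, off=4): starts [1, 9, 50, 119, 126, 141, 165, 202, 252] → cuts [5, 13, 54, 123, 130, 145, 169, 206, 256]

All cut coordinates (distinct, sorted): [5, 13, 16, 26, 35, 54, 59, 68, 83, 99, 101, 116, 123, 130, 136, 145, 164, 169, 180, 183, 200, 206, 220, 229, 236, 243, 245, 256]

Fragment lengths:
  [0,5): 5 bp
  [5,13): 8 bp
  [13,16): 3 bp
  [16,26): 10 bp
  [26,35): 9 bp
  [35,54): 19 bp
  [54,59): 5 bp
  [59,68): 9 bp
  [68,83): 15 bp
  [83,99): 16 bp
  [99,101): 2 bp
  [101,116): 15 bp
  [116,123): 7 bp
  [123,130): 7 bp
  [130,136): 6 bp
  [136,145): 9 bp
  [145,164): 19 bp
  [164,169): 5 bp
  [169,180): 11 bp
  [180,183): 3 bp
  [183,200): 17 bp
  [200,206): 6 bp
  [206,220): 14 bp
  [220,229): 9 bp
  [229,236): 7 bp
  [236,243): 7 bp
  [243,245): 2 bp
  [245,256): 11 bp
  [256,263): 7 bp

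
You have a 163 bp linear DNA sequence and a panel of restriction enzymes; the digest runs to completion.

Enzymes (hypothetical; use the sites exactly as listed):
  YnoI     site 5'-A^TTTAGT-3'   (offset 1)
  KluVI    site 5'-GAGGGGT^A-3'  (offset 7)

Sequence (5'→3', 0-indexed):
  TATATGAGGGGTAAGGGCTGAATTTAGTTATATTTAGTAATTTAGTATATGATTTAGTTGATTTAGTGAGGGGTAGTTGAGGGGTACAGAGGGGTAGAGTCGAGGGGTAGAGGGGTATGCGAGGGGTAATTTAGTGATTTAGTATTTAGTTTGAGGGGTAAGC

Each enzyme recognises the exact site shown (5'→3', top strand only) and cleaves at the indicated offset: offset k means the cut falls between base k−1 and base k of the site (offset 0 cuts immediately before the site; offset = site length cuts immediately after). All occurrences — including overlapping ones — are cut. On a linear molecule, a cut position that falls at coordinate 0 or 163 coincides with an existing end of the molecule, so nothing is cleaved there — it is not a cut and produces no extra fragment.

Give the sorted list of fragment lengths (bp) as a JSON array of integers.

[2,4,7,8,8,8,9,10,10,10,11,11,12,12,13,13,15]

Scan for sites:
  YnoI ATTTAGT/1: at [21, 31, 39, 51, 60, 128, 136, 143] ⇒ [22, 32, 40, 52, 61, 129, 137, 144]
  KluVI GAGGGGTA/7: at [5, 67, 78, 88, 101, 109, 120, 152] ⇒ [12, 74, 85, 95, 108, 116, 127, 159]

Pooled cuts: [12, 22, 32, 40, 52, 61, 74, 85, 95, 108, 116, 127, 129, 137, 144, 159]

Fragment lengths:
  [0,12): 12 bp
  [12,22): 10 bp
  [22,32): 10 bp
  [32,40): 8 bp
  [40,52): 12 bp
  [52,61): 9 bp
  [61,74): 13 bp
  [74,85): 11 bp
  [85,95): 10 bp
  [95,108): 13 bp
  [108,116): 8 bp
  [116,127): 11 bp
  [127,129): 2 bp
  [129,137): 8 bp
  [137,144): 7 bp
  [144,159): 15 bp
  [159,163): 4 bp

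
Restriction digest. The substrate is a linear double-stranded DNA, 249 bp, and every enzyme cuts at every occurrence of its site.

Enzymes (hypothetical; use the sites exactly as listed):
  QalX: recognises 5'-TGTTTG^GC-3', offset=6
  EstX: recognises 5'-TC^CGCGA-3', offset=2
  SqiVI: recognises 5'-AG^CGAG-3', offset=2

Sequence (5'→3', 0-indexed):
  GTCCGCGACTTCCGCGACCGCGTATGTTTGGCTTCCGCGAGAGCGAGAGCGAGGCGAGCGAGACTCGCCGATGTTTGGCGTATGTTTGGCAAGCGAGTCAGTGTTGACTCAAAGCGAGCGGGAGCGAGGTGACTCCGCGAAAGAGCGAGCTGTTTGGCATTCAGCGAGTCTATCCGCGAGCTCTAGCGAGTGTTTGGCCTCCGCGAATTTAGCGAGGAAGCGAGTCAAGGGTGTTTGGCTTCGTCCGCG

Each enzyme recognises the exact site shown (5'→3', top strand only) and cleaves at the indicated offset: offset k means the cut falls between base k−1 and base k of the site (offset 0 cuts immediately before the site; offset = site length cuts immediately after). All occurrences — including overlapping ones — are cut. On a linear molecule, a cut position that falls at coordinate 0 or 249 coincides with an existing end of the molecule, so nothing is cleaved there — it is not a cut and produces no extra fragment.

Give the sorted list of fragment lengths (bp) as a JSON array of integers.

Per-enzyme occurrences:
  QalX (TGTTTGGC, off=6): starts [24, 71, 82, 150, 190, 231] → cuts [30, 77, 88, 156, 196, 237]
  EstX (TCCGCGA, off=2): starts [1, 10, 33, 133, 172, 199] → cuts [3, 12, 35, 135, 174, 201]
  SqiVI (AGCGAG, off=2): starts [41, 47, 56, 91, 112, 122, 143, 162, 184, 210, 218] → cuts [43, 49, 58, 93, 114, 124, 145, 164, 186, 212, 220]

Pooled cuts: [3, 12, 30, 35, 43, 49, 58, 77, 88, 93, 114, 124, 135, 145, 156, 164, 174, 186, 196, 201, 212, 220, 237]

Fragments:
  [0,3): 3 bp
  [3,12): 9 bp
  [12,30): 18 bp
  [30,35): 5 bp
  [35,43): 8 bp
  [43,49): 6 bp
  [49,58): 9 bp
  [58,77): 19 bp
  [77,88): 11 bp
  [88,93): 5 bp
  [93,114): 21 bp
  [114,124): 10 bp
  [124,135): 11 bp
  [135,145): 10 bp
  [145,156): 11 bp
  [156,164): 8 bp
  [164,174): 10 bp
  [174,186): 12 bp
  [186,196): 10 bp
  [196,201): 5 bp
  [201,212): 11 bp
  [212,220): 8 bp
  [220,237): 17 bp
  [237,249): 12 bp

[3,5,5,5,6,8,8,8,9,9,10,10,10,10,11,11,11,11,12,12,17,18,19,21]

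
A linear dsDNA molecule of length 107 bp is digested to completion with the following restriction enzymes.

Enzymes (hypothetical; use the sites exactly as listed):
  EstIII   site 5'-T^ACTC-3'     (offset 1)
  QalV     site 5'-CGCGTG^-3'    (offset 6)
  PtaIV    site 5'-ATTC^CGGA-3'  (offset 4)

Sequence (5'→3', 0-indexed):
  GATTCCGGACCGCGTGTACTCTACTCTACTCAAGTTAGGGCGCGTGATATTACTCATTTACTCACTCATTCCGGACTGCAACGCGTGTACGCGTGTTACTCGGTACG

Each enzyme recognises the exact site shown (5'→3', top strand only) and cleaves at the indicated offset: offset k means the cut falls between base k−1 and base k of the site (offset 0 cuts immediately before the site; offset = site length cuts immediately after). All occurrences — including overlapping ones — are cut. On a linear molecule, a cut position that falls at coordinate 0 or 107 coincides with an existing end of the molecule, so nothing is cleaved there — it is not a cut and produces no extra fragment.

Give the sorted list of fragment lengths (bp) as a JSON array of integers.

Scan for sites:
  EstIII TACTC/1: at [16, 21, 26, 50, 58, 96] ⇒ [17, 22, 27, 51, 59, 97]
  QalV CGCGTG/6: at [10, 40, 81, 89] ⇒ [16, 46, 87, 95]
  PtaIV ATTCCGGA/4: at [1, 67] ⇒ [5, 71]

All cut coordinates (distinct, sorted): [5, 16, 17, 22, 27, 46, 51, 59, 71, 87, 95, 97]

Fragments:
  [0,5): 5 bp
  [5,16): 11 bp
  [16,17): 1 bp
  [17,22): 5 bp
  [22,27): 5 bp
  [27,46): 19 bp
  [46,51): 5 bp
  [51,59): 8 bp
  [59,71): 12 bp
  [71,87): 16 bp
  [87,95): 8 bp
  [95,97): 2 bp
  [97,107): 10 bp

[1,2,5,5,5,5,8,8,10,11,12,16,19]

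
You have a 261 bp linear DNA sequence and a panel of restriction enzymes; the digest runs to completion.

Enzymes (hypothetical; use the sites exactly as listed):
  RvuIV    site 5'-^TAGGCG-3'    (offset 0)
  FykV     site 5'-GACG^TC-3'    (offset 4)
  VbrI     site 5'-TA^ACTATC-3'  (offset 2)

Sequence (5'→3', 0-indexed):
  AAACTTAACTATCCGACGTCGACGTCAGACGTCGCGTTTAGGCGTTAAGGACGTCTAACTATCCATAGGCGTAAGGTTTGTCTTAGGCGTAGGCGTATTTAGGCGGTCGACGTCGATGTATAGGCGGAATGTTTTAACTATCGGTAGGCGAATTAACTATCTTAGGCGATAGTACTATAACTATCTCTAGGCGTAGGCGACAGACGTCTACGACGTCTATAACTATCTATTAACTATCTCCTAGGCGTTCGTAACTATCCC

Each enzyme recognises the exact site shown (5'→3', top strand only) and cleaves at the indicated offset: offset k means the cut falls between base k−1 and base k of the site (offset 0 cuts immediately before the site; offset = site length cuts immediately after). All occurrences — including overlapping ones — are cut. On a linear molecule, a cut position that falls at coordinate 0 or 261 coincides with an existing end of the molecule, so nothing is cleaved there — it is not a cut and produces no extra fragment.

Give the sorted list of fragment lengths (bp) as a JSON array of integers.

Per-enzyme occurrences:
  RvuIV TAGGCG/0: at [38, 65, 83, 89, 99, 120, 144, 162, 187, 193, 241] ⇒ [38, 65, 83, 89, 99, 120, 144, 162, 187, 193, 241]
  FykV GACGTC/4: at [14, 20, 27, 49, 108, 202, 211] ⇒ [18, 24, 31, 53, 112, 206, 215]
  VbrI TAACTATC/2: at [5, 55, 134, 153, 177, 219, 230, 251] ⇒ [7, 57, 136, 155, 179, 221, 232, 253]

Pooled cuts: [7, 18, 24, 31, 38, 53, 57, 65, 83, 89, 99, 112, 120, 136, 144, 155, 162, 179, 187, 193, 206, 215, 221, 232, 241, 253]

Fragments:
  [0,7): 7 bp
  [7,18): 11 bp
  [18,24): 6 bp
  [24,31): 7 bp
  [31,38): 7 bp
  [38,53): 15 bp
  [53,57): 4 bp
  [57,65): 8 bp
  [65,83): 18 bp
  [83,89): 6 bp
  [89,99): 10 bp
  [99,112): 13 bp
  [112,120): 8 bp
  [120,136): 16 bp
  [136,144): 8 bp
  [144,155): 11 bp
  [155,162): 7 bp
  [162,179): 17 bp
  [179,187): 8 bp
  [187,193): 6 bp
  [193,206): 13 bp
  [206,215): 9 bp
  [215,221): 6 bp
  [221,232): 11 bp
  [232,241): 9 bp
  [241,253): 12 bp
  [253,261): 8 bp

[4,6,6,6,6,7,7,7,7,8,8,8,8,8,9,9,10,11,11,11,12,13,13,15,16,17,18]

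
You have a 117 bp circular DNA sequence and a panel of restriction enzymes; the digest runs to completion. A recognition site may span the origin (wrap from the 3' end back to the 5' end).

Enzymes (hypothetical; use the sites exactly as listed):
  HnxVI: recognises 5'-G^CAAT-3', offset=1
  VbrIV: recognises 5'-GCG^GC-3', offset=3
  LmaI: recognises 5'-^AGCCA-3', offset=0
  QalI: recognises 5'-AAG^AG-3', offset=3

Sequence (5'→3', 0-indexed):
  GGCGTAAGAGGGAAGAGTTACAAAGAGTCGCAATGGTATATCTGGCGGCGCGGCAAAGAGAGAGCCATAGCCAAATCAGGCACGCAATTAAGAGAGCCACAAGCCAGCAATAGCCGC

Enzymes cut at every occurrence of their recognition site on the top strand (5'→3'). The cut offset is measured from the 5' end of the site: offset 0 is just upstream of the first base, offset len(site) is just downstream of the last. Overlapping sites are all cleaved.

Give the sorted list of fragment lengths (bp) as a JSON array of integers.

[2,4,5,5,6,6,6,7,7,7,8,10,11,16,17]

Scan for sites:
  HnxVI GCAAT/1: at [29, 83, 106] ⇒ [30, 84, 107]
  VbrIV GCGGC/3: at [44, 49, 115] ⇒ [1, 47, 52]
  LmaI AGCCA/0: at [62, 68, 94, 101] ⇒ [62, 68, 94, 101]
  QalI AAGAG/3: at [5, 12, 22, 55, 89] ⇒ [8, 15, 25, 58, 92]

Pooled cuts: [1, 8, 15, 25, 30, 47, 52, 58, 62, 68, 84, 92, 94, 101, 107]

Fragment lengths:
  1→8: 7 bp
  8→15: 7 bp
  15→25: 10 bp
  25→30: 5 bp
  30→47: 17 bp
  47→52: 5 bp
  52→58: 6 bp
  58→62: 4 bp
  62→68: 6 bp
  68→84: 16 bp
  84→92: 8 bp
  92→94: 2 bp
  94→101: 7 bp
  101→107: 6 bp
  107→1 (wrap): 117-107+1 = 11 bp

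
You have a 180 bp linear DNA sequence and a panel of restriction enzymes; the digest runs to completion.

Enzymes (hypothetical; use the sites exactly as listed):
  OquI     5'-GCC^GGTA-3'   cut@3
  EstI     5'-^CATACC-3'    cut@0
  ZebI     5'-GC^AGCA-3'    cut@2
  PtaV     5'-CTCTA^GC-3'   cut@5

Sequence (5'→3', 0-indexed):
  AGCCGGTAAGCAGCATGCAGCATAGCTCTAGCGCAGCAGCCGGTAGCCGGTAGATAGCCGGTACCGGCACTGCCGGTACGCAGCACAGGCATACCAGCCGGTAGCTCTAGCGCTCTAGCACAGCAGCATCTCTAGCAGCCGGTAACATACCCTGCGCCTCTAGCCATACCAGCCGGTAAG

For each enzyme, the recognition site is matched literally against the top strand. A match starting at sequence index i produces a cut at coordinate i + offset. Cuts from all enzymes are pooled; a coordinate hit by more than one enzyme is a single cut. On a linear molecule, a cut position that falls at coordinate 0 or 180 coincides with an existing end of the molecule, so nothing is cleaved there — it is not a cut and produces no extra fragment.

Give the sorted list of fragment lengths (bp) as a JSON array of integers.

Per-enzyme occurrences:
  OquI GCCGGTA/3: at [1, 38, 45, 56, 71, 96, 137, 171] ⇒ [4, 41, 48, 59, 74, 99, 140, 174]
  EstI CATACC/0: at [89, 145, 164] ⇒ [89, 145, 164]
  ZebI GCAGCA/2: at [9, 16, 32, 79, 122] ⇒ [11, 18, 34, 81, 124]
  PtaV CTCTAGC/5: at [25, 104, 112, 129, 157] ⇒ [30, 109, 117, 134, 162]

All cut coordinates (distinct, sorted): [4, 11, 18, 30, 34, 41, 48, 59, 74, 81, 89, 99, 109, 117, 124, 134, 140, 145, 162, 164, 174]

Fragment lengths:
  [0,4): 4 bp
  [4,11): 7 bp
  [11,18): 7 bp
  [18,30): 12 bp
  [30,34): 4 bp
  [34,41): 7 bp
  [41,48): 7 bp
  [48,59): 11 bp
  [59,74): 15 bp
  [74,81): 7 bp
  [81,89): 8 bp
  [89,99): 10 bp
  [99,109): 10 bp
  [109,117): 8 bp
  [117,124): 7 bp
  [124,134): 10 bp
  [134,140): 6 bp
  [140,145): 5 bp
  [145,162): 17 bp
  [162,164): 2 bp
  [164,174): 10 bp
  [174,180): 6 bp

[2,4,4,5,6,6,7,7,7,7,7,7,8,8,10,10,10,10,11,12,15,17]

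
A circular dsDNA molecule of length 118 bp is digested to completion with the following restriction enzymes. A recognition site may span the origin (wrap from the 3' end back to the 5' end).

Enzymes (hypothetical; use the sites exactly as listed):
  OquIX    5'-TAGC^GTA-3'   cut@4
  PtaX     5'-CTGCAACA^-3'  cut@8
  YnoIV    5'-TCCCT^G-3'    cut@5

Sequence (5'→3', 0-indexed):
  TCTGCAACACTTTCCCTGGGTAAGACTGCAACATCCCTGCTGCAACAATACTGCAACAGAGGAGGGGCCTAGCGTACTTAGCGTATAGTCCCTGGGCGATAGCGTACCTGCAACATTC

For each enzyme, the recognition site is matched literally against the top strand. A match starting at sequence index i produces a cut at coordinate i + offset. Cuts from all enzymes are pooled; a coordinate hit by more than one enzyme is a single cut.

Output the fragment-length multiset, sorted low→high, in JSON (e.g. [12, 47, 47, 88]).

[5,8,9,9,10,11,11,12,12,15,16]

Per-enzyme occurrences:
  OquIX TAGCGTA/4: at [69, 78, 99] ⇒ [73, 82, 103]
  PtaX CTGCAACA/8: at [1, 25, 39, 50, 107] ⇒ [9, 33, 47, 58, 115]
  YnoIV TCCCTG/5: at [12, 33, 88] ⇒ [17, 38, 93]

All cut coordinates (distinct, sorted): [9, 17, 33, 38, 47, 58, 73, 82, 93, 103, 115]

Fragment lengths:
  9→17: 8 bp
  17→33: 16 bp
  33→38: 5 bp
  38→47: 9 bp
  47→58: 11 bp
  58→73: 15 bp
  73→82: 9 bp
  82→93: 11 bp
  93→103: 10 bp
  103→115: 12 bp
  115→9 (wrap): 118-115+9 = 12 bp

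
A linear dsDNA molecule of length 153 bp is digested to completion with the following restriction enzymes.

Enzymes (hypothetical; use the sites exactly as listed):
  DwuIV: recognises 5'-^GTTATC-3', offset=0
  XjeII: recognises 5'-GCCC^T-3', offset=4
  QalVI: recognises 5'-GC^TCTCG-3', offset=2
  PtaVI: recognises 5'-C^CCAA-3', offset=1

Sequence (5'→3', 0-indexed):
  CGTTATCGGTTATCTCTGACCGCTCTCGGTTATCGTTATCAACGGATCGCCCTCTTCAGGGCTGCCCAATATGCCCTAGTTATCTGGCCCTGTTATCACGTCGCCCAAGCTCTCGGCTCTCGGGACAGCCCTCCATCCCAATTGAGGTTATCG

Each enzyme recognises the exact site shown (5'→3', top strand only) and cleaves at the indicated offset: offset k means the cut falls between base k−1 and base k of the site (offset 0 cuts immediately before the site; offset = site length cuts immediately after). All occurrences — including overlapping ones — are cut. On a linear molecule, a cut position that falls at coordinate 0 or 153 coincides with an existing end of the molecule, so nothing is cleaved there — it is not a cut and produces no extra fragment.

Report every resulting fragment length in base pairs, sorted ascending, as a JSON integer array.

[1,1,2,5,6,6,6,7,7,7,9,11,12,13,13,14,15,18]

Scan for sites:
  DwuIV GTTATC/0: at [1, 8, 28, 34, 78, 91, 146] ⇒ [1, 8, 28, 34, 78, 91, 146]
  XjeII GCCCT/4: at [48, 72, 86, 127] ⇒ [52, 76, 90, 131]
  QalVI GCTCTCG/2: at [21, 108, 115] ⇒ [23, 110, 117]
  PtaVI CCCAA/1: at [64, 103, 136] ⇒ [65, 104, 137]

All cut coordinates (distinct, sorted): [1, 8, 23, 28, 34, 52, 65, 76, 78, 90, 91, 104, 110, 117, 131, 137, 146]

Fragment lengths:
  [0,1): 1 bp
  [1,8): 7 bp
  [8,23): 15 bp
  [23,28): 5 bp
  [28,34): 6 bp
  [34,52): 18 bp
  [52,65): 13 bp
  [65,76): 11 bp
  [76,78): 2 bp
  [78,90): 12 bp
  [90,91): 1 bp
  [91,104): 13 bp
  [104,110): 6 bp
  [110,117): 7 bp
  [117,131): 14 bp
  [131,137): 6 bp
  [137,146): 9 bp
  [146,153): 7 bp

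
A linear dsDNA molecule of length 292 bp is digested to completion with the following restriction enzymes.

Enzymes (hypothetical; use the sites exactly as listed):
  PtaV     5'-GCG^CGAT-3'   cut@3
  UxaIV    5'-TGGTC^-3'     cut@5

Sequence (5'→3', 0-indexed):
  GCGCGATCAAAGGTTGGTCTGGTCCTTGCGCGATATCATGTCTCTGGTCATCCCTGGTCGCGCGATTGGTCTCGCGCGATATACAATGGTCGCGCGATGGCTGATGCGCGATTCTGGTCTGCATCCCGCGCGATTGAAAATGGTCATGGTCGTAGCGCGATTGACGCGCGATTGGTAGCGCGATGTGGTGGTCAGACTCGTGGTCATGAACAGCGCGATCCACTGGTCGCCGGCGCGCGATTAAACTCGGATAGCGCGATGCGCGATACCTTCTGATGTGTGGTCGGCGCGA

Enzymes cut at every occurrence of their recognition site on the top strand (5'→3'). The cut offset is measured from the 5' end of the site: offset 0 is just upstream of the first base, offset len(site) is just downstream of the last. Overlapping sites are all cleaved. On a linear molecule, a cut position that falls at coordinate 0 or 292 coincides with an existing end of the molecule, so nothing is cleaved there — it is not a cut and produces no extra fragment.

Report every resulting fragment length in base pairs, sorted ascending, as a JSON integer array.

Site scan:
  PtaV (GCGCGAT, off=3): starts [0, 27, 59, 73, 91, 105, 127, 154, 165, 177, 212, 234, 253, 260] → cuts [3, 30, 62, 76, 94, 108, 130, 157, 168, 180, 215, 237, 256, 263]
  UxaIV (TGGTC, off=5): starts [14, 19, 44, 54, 66, 86, 114, 140, 146, 188, 200, 223, 280] → cuts [19, 24, 49, 59, 71, 91, 119, 145, 151, 193, 205, 228, 285]

Pooled cuts: [3, 19, 24, 30, 49, 59, 62, 71, 76, 91, 94, 108, 119, 130, 145, 151, 157, 168, 180, 193, 205, 215, 228, 237, 256, 263, 285]

Fragments:
  [0,3): 3 bp
  [3,19): 16 bp
  [19,24): 5 bp
  [24,30): 6 bp
  [30,49): 19 bp
  [49,59): 10 bp
  [59,62): 3 bp
  [62,71): 9 bp
  [71,76): 5 bp
  [76,91): 15 bp
  [91,94): 3 bp
  [94,108): 14 bp
  [108,119): 11 bp
  [119,130): 11 bp
  [130,145): 15 bp
  [145,151): 6 bp
  [151,157): 6 bp
  [157,168): 11 bp
  [168,180): 12 bp
  [180,193): 13 bp
  [193,205): 12 bp
  [205,215): 10 bp
  [215,228): 13 bp
  [228,237): 9 bp
  [237,256): 19 bp
  [256,263): 7 bp
  [263,285): 22 bp
  [285,292): 7 bp

[3,3,3,5,5,6,6,6,7,7,9,9,10,10,11,11,11,12,12,13,13,14,15,15,16,19,19,22]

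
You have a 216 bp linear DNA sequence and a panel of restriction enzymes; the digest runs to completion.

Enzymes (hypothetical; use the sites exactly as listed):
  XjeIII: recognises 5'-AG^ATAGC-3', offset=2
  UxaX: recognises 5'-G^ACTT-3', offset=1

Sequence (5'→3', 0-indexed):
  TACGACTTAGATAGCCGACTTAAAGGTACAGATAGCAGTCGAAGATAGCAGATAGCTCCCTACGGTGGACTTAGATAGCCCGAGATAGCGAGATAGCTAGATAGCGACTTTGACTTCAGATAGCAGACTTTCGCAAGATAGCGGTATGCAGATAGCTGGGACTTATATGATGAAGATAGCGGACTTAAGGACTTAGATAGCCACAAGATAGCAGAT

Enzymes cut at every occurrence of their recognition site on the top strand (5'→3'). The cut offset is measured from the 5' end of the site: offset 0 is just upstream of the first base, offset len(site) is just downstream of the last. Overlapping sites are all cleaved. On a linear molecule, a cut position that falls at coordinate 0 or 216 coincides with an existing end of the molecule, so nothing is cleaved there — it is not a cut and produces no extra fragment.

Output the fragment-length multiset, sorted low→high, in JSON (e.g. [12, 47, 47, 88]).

Site scan:
  XjeIII AGATAGC/2: at [8, 29, 42, 49, 72, 82, 90, 98, 117, 135, 149, 173, 194, 205] ⇒ [10, 31, 44, 51, 74, 84, 92, 100, 119, 137, 151, 175, 196, 207]
  UxaX GACTT/1: at [3, 16, 67, 105, 111, 125, 159, 181, 189] ⇒ [4, 17, 68, 106, 112, 126, 160, 182, 190]

Pooled cuts: [4, 10, 17, 31, 44, 51, 68, 74, 84, 92, 100, 106, 112, 119, 126, 137, 151, 160, 175, 182, 190, 196, 207]

Fragment lengths:
  [0,4): 4 bp
  [4,10): 6 bp
  [10,17): 7 bp
  [17,31): 14 bp
  [31,44): 13 bp
  [44,51): 7 bp
  [51,68): 17 bp
  [68,74): 6 bp
  [74,84): 10 bp
  [84,92): 8 bp
  [92,100): 8 bp
  [100,106): 6 bp
  [106,112): 6 bp
  [112,119): 7 bp
  [119,126): 7 bp
  [126,137): 11 bp
  [137,151): 14 bp
  [151,160): 9 bp
  [160,175): 15 bp
  [175,182): 7 bp
  [182,190): 8 bp
  [190,196): 6 bp
  [196,207): 11 bp
  [207,216): 9 bp

[4,6,6,6,6,6,7,7,7,7,7,8,8,8,9,9,10,11,11,13,14,14,15,17]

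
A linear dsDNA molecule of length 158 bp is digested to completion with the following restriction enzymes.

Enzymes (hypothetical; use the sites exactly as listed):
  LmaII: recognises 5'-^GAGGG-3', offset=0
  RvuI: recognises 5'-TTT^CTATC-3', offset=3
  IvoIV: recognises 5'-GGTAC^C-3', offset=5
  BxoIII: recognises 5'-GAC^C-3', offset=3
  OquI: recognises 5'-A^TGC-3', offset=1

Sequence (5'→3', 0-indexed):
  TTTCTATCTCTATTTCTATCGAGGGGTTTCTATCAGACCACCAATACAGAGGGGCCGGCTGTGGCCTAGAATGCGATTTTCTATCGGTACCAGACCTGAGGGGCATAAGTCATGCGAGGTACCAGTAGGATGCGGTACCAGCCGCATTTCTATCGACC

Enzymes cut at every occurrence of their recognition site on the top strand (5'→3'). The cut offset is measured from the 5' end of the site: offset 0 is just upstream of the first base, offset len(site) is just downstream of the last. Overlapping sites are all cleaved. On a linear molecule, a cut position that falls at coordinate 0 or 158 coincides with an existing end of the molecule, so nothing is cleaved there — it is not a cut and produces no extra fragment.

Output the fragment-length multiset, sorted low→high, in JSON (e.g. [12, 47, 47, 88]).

[1,2,3,5,5,8,8,8,9,9,9,10,10,10,11,12,15,23]

Site scan:
  LmaII (GAGGG, off=0): starts [20, 48, 97] → cuts [20, 48, 97]
  RvuI (TTTCTATC, off=3): starts [0, 12, 26, 77, 146] → cuts [3, 15, 29, 80, 149]
  IvoIV (GGTACC, off=5): starts [85, 117, 133] → cuts [90, 122, 138]
  BxoIII (GACC, off=3): starts [35, 92, 154] → cuts [38, 95, 157]
  OquI (ATGC, off=1): starts [70, 111, 129] → cuts [71, 112, 130]

Pooled cuts: [3, 15, 20, 29, 38, 48, 71, 80, 90, 95, 97, 112, 122, 130, 138, 149, 157]

Fragments:
  [0,3): 3 bp
  [3,15): 12 bp
  [15,20): 5 bp
  [20,29): 9 bp
  [29,38): 9 bp
  [38,48): 10 bp
  [48,71): 23 bp
  [71,80): 9 bp
  [80,90): 10 bp
  [90,95): 5 bp
  [95,97): 2 bp
  [97,112): 15 bp
  [112,122): 10 bp
  [122,130): 8 bp
  [130,138): 8 bp
  [138,149): 11 bp
  [149,157): 8 bp
  [157,158): 1 bp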